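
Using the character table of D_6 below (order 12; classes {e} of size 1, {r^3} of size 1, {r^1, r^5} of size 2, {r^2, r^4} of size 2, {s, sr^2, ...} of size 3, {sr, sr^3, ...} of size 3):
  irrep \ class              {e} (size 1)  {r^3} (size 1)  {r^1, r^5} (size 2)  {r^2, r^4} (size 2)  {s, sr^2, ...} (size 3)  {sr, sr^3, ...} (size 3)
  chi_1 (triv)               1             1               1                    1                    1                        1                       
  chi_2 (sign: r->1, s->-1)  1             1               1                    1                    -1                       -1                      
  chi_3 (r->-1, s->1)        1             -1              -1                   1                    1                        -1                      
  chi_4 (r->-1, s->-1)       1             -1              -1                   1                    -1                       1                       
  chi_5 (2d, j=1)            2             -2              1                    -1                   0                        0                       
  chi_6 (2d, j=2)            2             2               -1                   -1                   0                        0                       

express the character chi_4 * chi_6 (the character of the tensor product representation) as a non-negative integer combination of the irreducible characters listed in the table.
chi_4 tensor chi_6 = chi_5 (all other irreducibles have multiplicity 0).

Reasoning: The character of a tensor product is the pointwise product (chi_4 * chi_6)(C) = chi_4(C) * chi_6(C):
  {e}: (1)*(2), {r^3}: (-1)*(2), {r^1, r^5}: (-1)*(-1), {r^2, r^4}: (1)*(-1), {s, sr^2, ...}: (-1)*(0), {sr, sr^3, ...}: (1)*(0)
so (chi_4 * chi_6) takes values
  {e} -> 2, {r^3} -> -2, {r^1, r^5} -> 1, {r^2, r^4} -> -1, {s, sr^2, ...} -> 0, {sr, sr^3, ...} -> 0.
Now take the inner product of this character with each irreducible chi from the table, <chi_4*chi_6, chi> = (1/12) sum_C |C| (chi_4*chi_6)(C) conj(chi(C)):
  <chi_4*chi_6, chi_1> = (1/12)[1*(2)*conj(1) + 1*(-2)*conj(1) + 2*(1)*conj(1) + 2*(-1)*conj(1) + 3*(0)*conj(1) + 3*(0)*conj(1)]
      = (1/12)[(2) + (-2) + (2) + (-2) + (0) + (0)] = 0/12 = 0
  <chi_4*chi_6, chi_2> = (1/12)[1*(2)*conj(1) + 1*(-2)*conj(1) + 2*(1)*conj(1) + 2*(-1)*conj(1) + 3*(0)*conj(-1) + 3*(0)*conj(-1)]
      = (1/12)[(2) + (-2) + (2) + (-2) + (0) + (0)] = 0/12 = 0
  <chi_4*chi_6, chi_3> = (1/12)[1*(2)*conj(1) + 1*(-2)*conj(-1) + 2*(1)*conj(-1) + 2*(-1)*conj(1) + 3*(0)*conj(1) + 3*(0)*conj(-1)]
      = (1/12)[(2) + (2) + (-2) + (-2) + (0) + (0)] = 0/12 = 0
  <chi_4*chi_6, chi_4> = (1/12)[1*(2)*conj(1) + 1*(-2)*conj(-1) + 2*(1)*conj(-1) + 2*(-1)*conj(1) + 3*(0)*conj(-1) + 3*(0)*conj(1)]
      = (1/12)[(2) + (2) + (-2) + (-2) + (0) + (0)] = 0/12 = 0
  <chi_4*chi_6, chi_5> = (1/12)[1*(2)*conj(2) + 1*(-2)*conj(-2) + 2*(1)*conj(1) + 2*(-1)*conj(-1) + 3*(0)*conj(0) + 3*(0)*conj(0)]
      = (1/12)[(4) + (4) + (2) + (2) + (0) + (0)] = 12/12 = 1
  <chi_4*chi_6, chi_6> = (1/12)[1*(2)*conj(2) + 1*(-2)*conj(2) + 2*(1)*conj(-1) + 2*(-1)*conj(-1) + 3*(0)*conj(0) + 3*(0)*conj(0)]
      = (1/12)[(4) + (-4) + (-2) + (2) + (0) + (0)] = 0/12 = 0
Hence the multiplicities are chi_5: 1. Dimension check: dim(chi_4)*dim(chi_6) = 1*2 = 2 and sum (mult * dim) = 1*2 = 2.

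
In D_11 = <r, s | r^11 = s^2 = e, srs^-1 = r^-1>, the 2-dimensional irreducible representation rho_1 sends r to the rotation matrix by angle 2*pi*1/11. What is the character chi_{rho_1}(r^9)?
chi_{rho_1}(r^9) = 2*cos(2*pi*1*9/11) = 2*cos(4*pi/11)

Justification: rho_1(r^9) is rotation by angle 2*pi*1*9/11, whose trace is 2*cos(2*pi*1*9/11) = 2*cos(4*pi/11).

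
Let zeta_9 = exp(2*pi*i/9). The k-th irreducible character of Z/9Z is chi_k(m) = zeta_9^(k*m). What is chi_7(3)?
chi_7(3) = zeta_9^21 = exp(2*I*pi/3)

chi_7(3) = zeta_9^(7*3) = zeta_9^21. Since zeta_9^9 = 1, this equals zeta_9^3 = exp(2*pi*i*3/9) = exp(2*I*pi/3).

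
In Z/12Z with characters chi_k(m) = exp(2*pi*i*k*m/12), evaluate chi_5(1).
chi_5(1) = zeta_12^5 = exp(5*I*pi/6)

Solution. chi_5(1) = zeta_12^(5*1) = zeta_12^5. Since zeta_12^12 = 1, this equals zeta_12^5 = exp(2*pi*i*5/12) = exp(5*I*pi/6).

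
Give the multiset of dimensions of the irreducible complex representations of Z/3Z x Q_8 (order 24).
Dimensions: 1, 1, 1, 1, 1, 1, 1, 1, 1, 1, 1, 1, 2, 2, 2

There are 15 irreducibles (= number of conjugacy classes). Their dimensions d_i satisfy sum d_i^2 = |G| = 24: 1 + 1 + 1 + 1 + 1 + 1 + 1 + 1 + 1 + 1 + 1 + 1 + 4 + 4 + 4 = 24. (For the product with Z/3Z: each of the 3 1-dim characters of Z/3Z tensors with each irrep of Q_8, giving 3 copies of each Q_8-dimension.)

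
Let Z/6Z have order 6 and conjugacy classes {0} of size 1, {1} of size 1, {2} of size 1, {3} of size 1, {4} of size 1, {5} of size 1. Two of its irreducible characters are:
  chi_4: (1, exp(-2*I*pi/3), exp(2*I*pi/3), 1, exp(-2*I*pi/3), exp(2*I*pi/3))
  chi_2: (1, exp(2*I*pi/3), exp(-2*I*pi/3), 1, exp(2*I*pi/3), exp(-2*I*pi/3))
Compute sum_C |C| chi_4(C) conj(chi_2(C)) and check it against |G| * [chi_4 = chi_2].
Sum = 0; so <chi_4, chi_2> = 0 (distinct irreducibles are orthogonal).

Compute term by term over conjugacy classes (|C| * chi_4(C) * conj(chi_2(C))):
  1*(1)*conj(1) + 1*(exp(-2*I*pi/3))*conj(exp(2*I*pi/3)) + 1*(exp(2*I*pi/3))*conj(exp(-2*I*pi/3)) + 1*(1)*conj(1) + 1*(exp(-2*I*pi/3))*conj(exp(2*I*pi/3)) + 1*(exp(2*I*pi/3))*conj(exp(-2*I*pi/3))
  = (1) + (exp(2*I*pi/3)) + (exp(-2*I*pi/3)) + (1) + (exp(2*I*pi/3)) + (exp(-2*I*pi/3))
  = 0.
(Exp terms are combined using exp(i*s)*conj(exp(i*t)) = exp(i*(s-t)), and sums of them are collapsed using the identity that for every m > 1 the m distinct m-th roots of unity sum to 0, e.g. 1 + exp(2*I*pi/3) + exp(-2*I*pi/3) = 0.)
Dividing by |G| = 6 gives 0/6 = 0, matching the row-orthogonality relation <chi_4, chi_2> = [chi_4 = chi_2].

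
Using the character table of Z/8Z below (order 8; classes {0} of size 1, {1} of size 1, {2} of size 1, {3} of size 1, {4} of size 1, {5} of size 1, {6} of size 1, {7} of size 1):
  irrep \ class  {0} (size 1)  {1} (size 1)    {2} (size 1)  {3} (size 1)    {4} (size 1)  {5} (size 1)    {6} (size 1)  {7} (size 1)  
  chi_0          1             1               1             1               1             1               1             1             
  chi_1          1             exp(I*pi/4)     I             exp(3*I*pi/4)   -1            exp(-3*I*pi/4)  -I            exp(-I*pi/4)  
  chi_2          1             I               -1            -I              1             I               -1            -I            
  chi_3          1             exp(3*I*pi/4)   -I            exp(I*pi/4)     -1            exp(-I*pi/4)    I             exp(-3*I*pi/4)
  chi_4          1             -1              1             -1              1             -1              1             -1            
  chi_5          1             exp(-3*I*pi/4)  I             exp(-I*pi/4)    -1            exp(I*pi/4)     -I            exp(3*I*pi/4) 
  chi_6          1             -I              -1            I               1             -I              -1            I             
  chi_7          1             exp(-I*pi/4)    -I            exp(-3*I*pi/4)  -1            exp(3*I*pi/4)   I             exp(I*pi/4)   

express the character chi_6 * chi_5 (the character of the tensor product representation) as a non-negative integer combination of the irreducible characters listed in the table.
chi_6 tensor chi_5 = chi_3 (all other irreducibles have multiplicity 0).

Reasoning: The character of a tensor product is the pointwise product (chi_6 * chi_5)(C) = chi_6(C) * chi_5(C):
  {0}: (1)*(1), {1}: (-I)*(exp(-3*I*pi/4)), {2}: (-1)*(I), {3}: (I)*(exp(-I*pi/4)), {4}: (1)*(-1), {5}: (-I)*(exp(I*pi/4)), {6}: (-1)*(-I), {7}: (I)*(exp(3*I*pi/4))
so (chi_6 * chi_5) takes values
  {0} -> 1, {1} -> -exp(-I*pi/4), {2} -> -I, {3} -> exp(I*pi/4), {4} -> -1, {5} -> -exp(3*I*pi/4), {6} -> I, {7} -> exp(-3*I*pi/4).
Now take the inner product of this character with each irreducible chi from the table, <chi_6*chi_5, chi> = (1/8) sum_C |C| (chi_6*chi_5)(C) conj(chi(C)):
  <chi_6*chi_5, chi_0> = (1/8)[1*(1)*conj(1) + 1*(-exp(-I*pi/4))*conj(1) + 1*(-I)*conj(1) + 1*(exp(I*pi/4))*conj(1) + 1*(-1)*conj(1) + 1*(-exp(3*I*pi/4))*conj(1) + 1*(I)*conj(1) + 1*(exp(-3*I*pi/4))*conj(1)]
      = (1/8)[(1) + (-exp(-I*pi/4)) + (-I) + (exp(I*pi/4)) + (-1) + (-exp(3*I*pi/4)) + (I) + (exp(-3*I*pi/4))] = 0/8 = 0
  <chi_6*chi_5, chi_1> = (1/8)[1*(1)*conj(1) + 1*(-exp(-I*pi/4))*conj(exp(I*pi/4)) + 1*(-I)*conj(I) + 1*(exp(I*pi/4))*conj(exp(3*I*pi/4)) + 1*(-1)*conj(-1) + 1*(-exp(3*I*pi/4))*conj(exp(-3*I*pi/4)) + 1*(I)*conj(-I) + 1*(exp(-3*I*pi/4))*conj(exp(-I*pi/4))]
      = (1/8)[(1) + (I) + (-1) + (-I) + (1) + (I) + (-1) + (-I)] = 0/8 = 0
  <chi_6*chi_5, chi_2> = (1/8)[1*(1)*conj(1) + 1*(-exp(-I*pi/4))*conj(I) + 1*(-I)*conj(-1) + 1*(exp(I*pi/4))*conj(-I) + 1*(-1)*conj(1) + 1*(-exp(3*I*pi/4))*conj(I) + 1*(I)*conj(-1) + 1*(exp(-3*I*pi/4))*conj(-I)]
      = (1/8)[(1) + (exp(I*pi/4)) + (I) + (exp(3*I*pi/4)) + (-1) + (exp(-3*I*pi/4)) + (-I) + (exp(-I*pi/4))] = 0/8 = 0
  <chi_6*chi_5, chi_3> = (1/8)[1*(1)*conj(1) + 1*(-exp(-I*pi/4))*conj(exp(3*I*pi/4)) + 1*(-I)*conj(-I) + 1*(exp(I*pi/4))*conj(exp(I*pi/4)) + 1*(-1)*conj(-1) + 1*(-exp(3*I*pi/4))*conj(exp(-I*pi/4)) + 1*(I)*conj(I) + 1*(exp(-3*I*pi/4))*conj(exp(-3*I*pi/4))]
      = (1/8)[(1) + (1) + (1) + (1) + (1) + (1) + (1) + (1)] = 8/8 = 1
  <chi_6*chi_5, chi_4> = (1/8)[1*(1)*conj(1) + 1*(-exp(-I*pi/4))*conj(-1) + 1*(-I)*conj(1) + 1*(exp(I*pi/4))*conj(-1) + 1*(-1)*conj(1) + 1*(-exp(3*I*pi/4))*conj(-1) + 1*(I)*conj(1) + 1*(exp(-3*I*pi/4))*conj(-1)]
      = (1/8)[(1) + (exp(-I*pi/4)) + (-I) + (-exp(I*pi/4)) + (-1) + (exp(3*I*pi/4)) + (I) + (-exp(-3*I*pi/4))] = 0/8 = 0
  <chi_6*chi_5, chi_5> = (1/8)[1*(1)*conj(1) + 1*(-exp(-I*pi/4))*conj(exp(-3*I*pi/4)) + 1*(-I)*conj(I) + 1*(exp(I*pi/4))*conj(exp(-I*pi/4)) + 1*(-1)*conj(-1) + 1*(-exp(3*I*pi/4))*conj(exp(I*pi/4)) + 1*(I)*conj(-I) + 1*(exp(-3*I*pi/4))*conj(exp(3*I*pi/4))]
      = (1/8)[(1) + (-I) + (-1) + (I) + (1) + (-I) + (-1) + (I)] = 0/8 = 0
  <chi_6*chi_5, chi_6> = (1/8)[1*(1)*conj(1) + 1*(-exp(-I*pi/4))*conj(-I) + 1*(-I)*conj(-1) + 1*(exp(I*pi/4))*conj(I) + 1*(-1)*conj(1) + 1*(-exp(3*I*pi/4))*conj(-I) + 1*(I)*conj(-1) + 1*(exp(-3*I*pi/4))*conj(I)]
      = (1/8)[(1) + (-exp(I*pi/4)) + (I) + (-exp(3*I*pi/4)) + (-1) + (-exp(-3*I*pi/4)) + (-I) + (-exp(-I*pi/4))] = 0/8 = 0
  <chi_6*chi_5, chi_7> = (1/8)[1*(1)*conj(1) + 1*(-exp(-I*pi/4))*conj(exp(-I*pi/4)) + 1*(-I)*conj(-I) + 1*(exp(I*pi/4))*conj(exp(-3*I*pi/4)) + 1*(-1)*conj(-1) + 1*(-exp(3*I*pi/4))*conj(exp(3*I*pi/4)) + 1*(I)*conj(I) + 1*(exp(-3*I*pi/4))*conj(exp(I*pi/4))]
      = (1/8)[(1) + (-1) + (1) + (-1) + (1) + (-1) + (1) + (-1)] = 0/8 = 0
(Exp terms are combined using exp(i*s)*conj(exp(i*t)) = exp(i*(s-t)), and sums of them are collapsed using the identity that for every m > 1 the m distinct m-th roots of unity sum to 0, e.g. 1 + exp(2*I*pi/3) + exp(-2*I*pi/3) = 0.)
Hence the multiplicities are chi_3: 1. Dimension check: dim(chi_6)*dim(chi_5) = 1*1 = 1 and sum (mult * dim) = 1*1 = 1.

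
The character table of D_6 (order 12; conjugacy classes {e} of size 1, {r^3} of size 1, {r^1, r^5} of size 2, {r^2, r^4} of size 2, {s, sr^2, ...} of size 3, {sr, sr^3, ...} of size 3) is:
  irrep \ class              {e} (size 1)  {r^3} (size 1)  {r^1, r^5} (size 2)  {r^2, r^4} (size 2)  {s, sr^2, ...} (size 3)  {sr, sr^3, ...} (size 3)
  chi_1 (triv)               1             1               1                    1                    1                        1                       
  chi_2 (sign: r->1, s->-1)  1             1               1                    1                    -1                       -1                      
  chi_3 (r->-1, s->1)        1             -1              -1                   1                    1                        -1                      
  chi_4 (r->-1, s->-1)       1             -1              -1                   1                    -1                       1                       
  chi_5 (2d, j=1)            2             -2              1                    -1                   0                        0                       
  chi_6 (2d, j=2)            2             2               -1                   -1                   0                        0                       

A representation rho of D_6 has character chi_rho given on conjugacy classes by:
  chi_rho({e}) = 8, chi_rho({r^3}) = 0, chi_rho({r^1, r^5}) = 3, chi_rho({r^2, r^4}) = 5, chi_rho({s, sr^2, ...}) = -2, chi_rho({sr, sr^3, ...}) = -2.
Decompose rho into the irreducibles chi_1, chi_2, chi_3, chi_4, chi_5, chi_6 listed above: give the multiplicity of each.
Multiplicities: chi_1: 1, chi_2: 3, chi_3: 1, chi_4: 1, chi_5: 1, chi_6: 0.

Argument: Use <chi_rho, chi> = (1/|G|) sum_C |C| * chi_rho(C) * conj(chi(C)) with |G| = 12 for each irreducible chi in the table:
  <chi_rho, chi_1> = (1/12)[1*(8)*conj(1) + 1*(0)*conj(1) + 2*(3)*conj(1) + 2*(5)*conj(1) + 3*(-2)*conj(1) + 3*(-2)*conj(1)]
      = (1/12)[(8) + (0) + (6) + (10) + (-6) + (-6)] = 12/12 = 1
  <chi_rho, chi_2> = (1/12)[1*(8)*conj(1) + 1*(0)*conj(1) + 2*(3)*conj(1) + 2*(5)*conj(1) + 3*(-2)*conj(-1) + 3*(-2)*conj(-1)]
      = (1/12)[(8) + (0) + (6) + (10) + (6) + (6)] = 36/12 = 3
  <chi_rho, chi_3> = (1/12)[1*(8)*conj(1) + 1*(0)*conj(-1) + 2*(3)*conj(-1) + 2*(5)*conj(1) + 3*(-2)*conj(1) + 3*(-2)*conj(-1)]
      = (1/12)[(8) + (0) + (-6) + (10) + (-6) + (6)] = 12/12 = 1
  <chi_rho, chi_4> = (1/12)[1*(8)*conj(1) + 1*(0)*conj(-1) + 2*(3)*conj(-1) + 2*(5)*conj(1) + 3*(-2)*conj(-1) + 3*(-2)*conj(1)]
      = (1/12)[(8) + (0) + (-6) + (10) + (6) + (-6)] = 12/12 = 1
  <chi_rho, chi_5> = (1/12)[1*(8)*conj(2) + 1*(0)*conj(-2) + 2*(3)*conj(1) + 2*(5)*conj(-1) + 3*(-2)*conj(0) + 3*(-2)*conj(0)]
      = (1/12)[(16) + (0) + (6) + (-10) + (0) + (0)] = 12/12 = 1
  <chi_rho, chi_6> = (1/12)[1*(8)*conj(2) + 1*(0)*conj(2) + 2*(3)*conj(-1) + 2*(5)*conj(-1) + 3*(-2)*conj(0) + 3*(-2)*conj(0)]
      = (1/12)[(16) + (0) + (-6) + (-10) + (0) + (0)] = 0/12 = 0
Dimension check: dim(rho) = sum (mult * dim) = 1*1 + 3*1 + 1*1 + 1*1 + 1*2 + 0*2 = 8 = chi_rho(e) = 8.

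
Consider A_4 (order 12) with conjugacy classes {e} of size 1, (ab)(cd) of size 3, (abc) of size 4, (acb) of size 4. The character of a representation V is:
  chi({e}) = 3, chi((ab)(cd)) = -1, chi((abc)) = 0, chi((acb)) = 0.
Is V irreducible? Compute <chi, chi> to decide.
Irreducible: <chi, chi> = 1.

Proof sketch: <chi, chi> = (1/|G|) sum_C |C| * |chi(C)|^2 = (1/12)[1*|3|^2 + 3*|-1|^2 + 4*|0|^2 + 4*|0|^2]
  = (1/12)[(9) + (3) + (0) + (0)] = 12/12 = 1.
(Exp terms are combined using exp(i*s)*conj(exp(i*t)) = exp(i*(s-t)), and sums of them are collapsed using the identity that for every m > 1 the m distinct m-th roots of unity sum to 0, e.g. 1 + exp(2*I*pi/3) + exp(-2*I*pi/3) = 0.)
A character is irreducible iff <chi, chi> = 1, so this representation is irreducible.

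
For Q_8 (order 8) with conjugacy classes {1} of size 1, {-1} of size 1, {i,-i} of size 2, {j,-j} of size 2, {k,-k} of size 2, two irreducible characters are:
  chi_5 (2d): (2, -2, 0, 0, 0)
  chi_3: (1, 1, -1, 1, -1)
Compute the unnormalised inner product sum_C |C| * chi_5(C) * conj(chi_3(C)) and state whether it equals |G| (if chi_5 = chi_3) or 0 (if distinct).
Sum = 0; so <chi_5, chi_3> = 0 (distinct irreducibles are orthogonal).

Justification: Compute term by term over conjugacy classes (|C| * chi_5(C) * conj(chi_3(C))):
  1*(2)*conj(1) + 1*(-2)*conj(1) + 2*(0)*conj(-1) + 2*(0)*conj(1) + 2*(0)*conj(-1)
  = (2) + (-2) + (0) + (0) + (0)
  = 0.
Dividing by |G| = 8 gives 0/8 = 0, matching the row-orthogonality relation <chi_5, chi_3> = [chi_5 = chi_3].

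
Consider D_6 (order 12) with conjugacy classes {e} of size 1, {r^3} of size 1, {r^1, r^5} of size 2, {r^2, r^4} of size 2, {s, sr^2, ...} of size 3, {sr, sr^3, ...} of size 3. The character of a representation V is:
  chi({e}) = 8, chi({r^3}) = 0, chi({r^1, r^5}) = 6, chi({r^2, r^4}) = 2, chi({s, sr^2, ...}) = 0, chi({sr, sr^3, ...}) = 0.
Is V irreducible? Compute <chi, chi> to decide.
Not irreducible (reducible): <chi, chi> = 12 > 1.

Explanation: <chi, chi> = (1/|G|) sum_C |C| * |chi(C)|^2 = (1/12)[1*|8|^2 + 1*|0|^2 + 2*|6|^2 + 2*|2|^2 + 3*|0|^2 + 3*|0|^2]
  = (1/12)[(64) + (0) + (72) + (8) + (0) + (0)] = 144/12 = 12.
A character is irreducible iff <chi, chi> = 1, so this representation is reducible.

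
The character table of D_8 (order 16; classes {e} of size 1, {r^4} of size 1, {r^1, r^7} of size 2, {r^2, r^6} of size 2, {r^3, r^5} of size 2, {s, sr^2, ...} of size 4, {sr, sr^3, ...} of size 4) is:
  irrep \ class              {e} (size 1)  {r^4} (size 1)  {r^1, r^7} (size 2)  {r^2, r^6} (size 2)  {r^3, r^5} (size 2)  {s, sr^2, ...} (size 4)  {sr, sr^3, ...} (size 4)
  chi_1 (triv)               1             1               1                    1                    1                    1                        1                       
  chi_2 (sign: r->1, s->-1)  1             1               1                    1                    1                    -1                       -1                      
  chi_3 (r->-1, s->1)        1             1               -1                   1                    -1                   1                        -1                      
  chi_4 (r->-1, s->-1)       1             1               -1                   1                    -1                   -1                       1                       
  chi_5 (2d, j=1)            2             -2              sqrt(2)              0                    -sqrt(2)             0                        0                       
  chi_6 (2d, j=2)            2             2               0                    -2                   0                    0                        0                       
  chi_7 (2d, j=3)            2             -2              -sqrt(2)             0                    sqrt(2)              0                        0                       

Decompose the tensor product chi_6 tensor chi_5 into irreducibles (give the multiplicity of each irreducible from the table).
chi_6 tensor chi_5 = chi_5 + chi_7 (all other irreducibles have multiplicity 0).

Solution. The character of a tensor product is the pointwise product (chi_6 * chi_5)(C) = chi_6(C) * chi_5(C):
  {e}: (2)*(2), {r^4}: (2)*(-2), {r^1, r^7}: (0)*(sqrt(2)), {r^2, r^6}: (-2)*(0), {r^3, r^5}: (0)*(-sqrt(2)), {s, sr^2, ...}: (0)*(0), {sr, sr^3, ...}: (0)*(0)
so (chi_6 * chi_5) takes values
  {e} -> 4, {r^4} -> -4, {r^1, r^7} -> 0, {r^2, r^6} -> 0, {r^3, r^5} -> 0, {s, sr^2, ...} -> 0, {sr, sr^3, ...} -> 0.
Now take the inner product of this character with each irreducible chi from the table, <chi_6*chi_5, chi> = (1/16) sum_C |C| (chi_6*chi_5)(C) conj(chi(C)):
  <chi_6*chi_5, chi_1> = (1/16)[1*(4)*conj(1) + 1*(-4)*conj(1) + 2*(0)*conj(1) + 2*(0)*conj(1) + 2*(0)*conj(1) + 4*(0)*conj(1) + 4*(0)*conj(1)]
      = (1/16)[(4) + (-4) + (0) + (0) + (0) + (0) + (0)] = 0/16 = 0
  <chi_6*chi_5, chi_2> = (1/16)[1*(4)*conj(1) + 1*(-4)*conj(1) + 2*(0)*conj(1) + 2*(0)*conj(1) + 2*(0)*conj(1) + 4*(0)*conj(-1) + 4*(0)*conj(-1)]
      = (1/16)[(4) + (-4) + (0) + (0) + (0) + (0) + (0)] = 0/16 = 0
  <chi_6*chi_5, chi_3> = (1/16)[1*(4)*conj(1) + 1*(-4)*conj(1) + 2*(0)*conj(-1) + 2*(0)*conj(1) + 2*(0)*conj(-1) + 4*(0)*conj(1) + 4*(0)*conj(-1)]
      = (1/16)[(4) + (-4) + (0) + (0) + (0) + (0) + (0)] = 0/16 = 0
  <chi_6*chi_5, chi_4> = (1/16)[1*(4)*conj(1) + 1*(-4)*conj(1) + 2*(0)*conj(-1) + 2*(0)*conj(1) + 2*(0)*conj(-1) + 4*(0)*conj(-1) + 4*(0)*conj(1)]
      = (1/16)[(4) + (-4) + (0) + (0) + (0) + (0) + (0)] = 0/16 = 0
  <chi_6*chi_5, chi_5> = (1/16)[1*(4)*conj(2) + 1*(-4)*conj(-2) + 2*(0)*conj(sqrt(2)) + 2*(0)*conj(0) + 2*(0)*conj(-sqrt(2)) + 4*(0)*conj(0) + 4*(0)*conj(0)]
      = (1/16)[(8) + (8) + (0) + (0) + (0) + (0) + (0)] = 16/16 = 1
  <chi_6*chi_5, chi_6> = (1/16)[1*(4)*conj(2) + 1*(-4)*conj(2) + 2*(0)*conj(0) + 2*(0)*conj(-2) + 2*(0)*conj(0) + 4*(0)*conj(0) + 4*(0)*conj(0)]
      = (1/16)[(8) + (-8) + (0) + (0) + (0) + (0) + (0)] = 0/16 = 0
  <chi_6*chi_5, chi_7> = (1/16)[1*(4)*conj(2) + 1*(-4)*conj(-2) + 2*(0)*conj(-sqrt(2)) + 2*(0)*conj(0) + 2*(0)*conj(sqrt(2)) + 4*(0)*conj(0) + 4*(0)*conj(0)]
      = (1/16)[(8) + (8) + (0) + (0) + (0) + (0) + (0)] = 16/16 = 1
Hence the multiplicities are chi_5: 1, chi_7: 1. Dimension check: dim(chi_6)*dim(chi_5) = 2*2 = 4 and sum (mult * dim) = 1*2 + 1*2 = 4.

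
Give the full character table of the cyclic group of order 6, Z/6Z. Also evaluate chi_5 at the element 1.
Character table of Z/6Z (irreps indexed chi_0,...,chi_5 with chi_k(m) = zeta_6^(k*m), zeta_6 = exp(2*pi*i/6)):
  irrep \ class  {0} (size 1)  {1} (size 1)    {2} (size 1)    {3} (size 1)  {4} (size 1)    {5} (size 1)  
  chi_0          1             1               1               1             1               1             
  chi_1          1             exp(I*pi/3)     exp(2*I*pi/3)   -1            exp(-2*I*pi/3)  exp(-I*pi/3)  
  chi_2          1             exp(2*I*pi/3)   exp(-2*I*pi/3)  1             exp(2*I*pi/3)   exp(-2*I*pi/3)
  chi_3          1             -1              1               -1            1               -1            
  chi_4          1             exp(-2*I*pi/3)  exp(2*I*pi/3)   1             exp(-2*I*pi/3)  exp(2*I*pi/3) 
  chi_5          1             exp(-I*pi/3)    exp(-2*I*pi/3)  -1            exp(2*I*pi/3)   exp(I*pi/3)   

Spot check: chi_5(1) = zeta_6^(5*1) = zeta_6^5 = exp(-I*pi/3).

Reasoning: Z/6Z is abelian, so all 6 irreducible complex representations are 1-dimensional. They are given by chi_k(m) = zeta_6^(k*m) for k = 0,...,5. Row orthogonality: sum_m chi_k(m) conj(chi_l(m)) = 6 * [k = l].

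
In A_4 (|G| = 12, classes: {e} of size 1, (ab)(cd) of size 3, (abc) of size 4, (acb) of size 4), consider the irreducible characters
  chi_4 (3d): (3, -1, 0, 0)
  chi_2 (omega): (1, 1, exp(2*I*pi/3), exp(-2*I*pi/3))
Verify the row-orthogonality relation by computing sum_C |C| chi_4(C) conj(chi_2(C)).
Sum = 0; so <chi_4, chi_2> = 0 (distinct irreducibles are orthogonal).

Proof sketch: Compute term by term over conjugacy classes (|C| * chi_4(C) * conj(chi_2(C))):
  1*(3)*conj(1) + 3*(-1)*conj(1) + 4*(0)*conj(exp(2*I*pi/3)) + 4*(0)*conj(exp(-2*I*pi/3))
  = (3) + (-3) + (0) + (0)
  = 0.
(Exp terms are combined using exp(i*s)*conj(exp(i*t)) = exp(i*(s-t)), and sums of them are collapsed using the identity that for every m > 1 the m distinct m-th roots of unity sum to 0, e.g. 1 + exp(2*I*pi/3) + exp(-2*I*pi/3) = 0.)
Dividing by |G| = 12 gives 0/12 = 0, matching the row-orthogonality relation <chi_4, chi_2> = [chi_4 = chi_2].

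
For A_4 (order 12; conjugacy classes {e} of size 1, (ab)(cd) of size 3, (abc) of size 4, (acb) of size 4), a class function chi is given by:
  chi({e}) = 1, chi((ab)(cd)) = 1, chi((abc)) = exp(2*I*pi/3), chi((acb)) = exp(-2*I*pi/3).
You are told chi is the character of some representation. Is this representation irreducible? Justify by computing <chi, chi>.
Irreducible: <chi, chi> = 1.

Why: <chi, chi> = (1/|G|) sum_C |C| * |chi(C)|^2 = (1/12)[1*|1|^2 + 3*|1|^2 + 4*|exp(2*I*pi/3)|^2 + 4*|exp(-2*I*pi/3)|^2]
  = (1/12)[(1) + (3) + (4) + (4)] = 12/12 = 1.
(Exp terms are combined using exp(i*s)*conj(exp(i*t)) = exp(i*(s-t)), and sums of them are collapsed using the identity that for every m > 1 the m distinct m-th roots of unity sum to 0, e.g. 1 + exp(2*I*pi/3) + exp(-2*I*pi/3) = 0.)
A character is irreducible iff <chi, chi> = 1, so this representation is irreducible.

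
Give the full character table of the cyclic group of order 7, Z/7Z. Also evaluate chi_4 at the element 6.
Character table of Z/7Z (irreps indexed chi_0,...,chi_6 with chi_k(m) = zeta_7^(k*m), zeta_7 = exp(2*pi*i/7)):
  irrep \ class  {0} (size 1)  {1} (size 1)    {2} (size 1)    {3} (size 1)    {4} (size 1)    {5} (size 1)    {6} (size 1)  
  chi_0          1             1               1               1               1               1               1             
  chi_1          1             exp(2*I*pi/7)   exp(4*I*pi/7)   exp(6*I*pi/7)   exp(-6*I*pi/7)  exp(-4*I*pi/7)  exp(-2*I*pi/7)
  chi_2          1             exp(4*I*pi/7)   exp(-6*I*pi/7)  exp(-2*I*pi/7)  exp(2*I*pi/7)   exp(6*I*pi/7)   exp(-4*I*pi/7)
  chi_3          1             exp(6*I*pi/7)   exp(-2*I*pi/7)  exp(4*I*pi/7)   exp(-4*I*pi/7)  exp(2*I*pi/7)   exp(-6*I*pi/7)
  chi_4          1             exp(-6*I*pi/7)  exp(2*I*pi/7)   exp(-4*I*pi/7)  exp(4*I*pi/7)   exp(-2*I*pi/7)  exp(6*I*pi/7) 
  chi_5          1             exp(-4*I*pi/7)  exp(6*I*pi/7)   exp(2*I*pi/7)   exp(-2*I*pi/7)  exp(-6*I*pi/7)  exp(4*I*pi/7) 
  chi_6          1             exp(-2*I*pi/7)  exp(-4*I*pi/7)  exp(-6*I*pi/7)  exp(6*I*pi/7)   exp(4*I*pi/7)   exp(2*I*pi/7) 

Spot check: chi_4(6) = zeta_7^(4*6) = zeta_7^24 = exp(6*I*pi/7).

Z/7Z is abelian, so all 7 irreducible complex representations are 1-dimensional. They are given by chi_k(m) = zeta_7^(k*m) for k = 0,...,6. Row orthogonality: sum_m chi_k(m) conj(chi_l(m)) = 7 * [k = l].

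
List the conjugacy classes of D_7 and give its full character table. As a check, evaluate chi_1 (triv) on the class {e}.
Conjugacy classes: {e} of size 1, {r^1, r^6} of size 2, {r^2, r^5} of size 2, {r^3, r^4} of size 2, {s, sr, ..., sr^6} of size 7.
Character table:
  irrep \ class              {e} (size 1)  {r^1, r^6} (size 2)  {r^2, r^5} (size 2)  {r^3, r^4} (size 2)  {s, sr, ..., sr^6} (size 7)
  chi_1 (triv)               1             1                    1                    1                    1                          
  chi_2 (sign: r->1, s->-1)  1             1                    1                    1                    -1                         
  chi_3 (2d, j=1)            2             2*cos(2*pi/7)        -2*cos(3*pi/7)       -2*cos(pi/7)         0                          
  chi_4 (2d, j=2)            2             -2*cos(3*pi/7)       -2*cos(pi/7)         2*cos(2*pi/7)        0                          
  chi_5 (2d, j=3)            2             -2*cos(pi/7)         2*cos(2*pi/7)        -2*cos(3*pi/7)       0                          

Spot check: chi_1 (triv) on {e} = 1.

Argument: D_7 has order 2*7 = 14 with 5 conjugacy classes, hence 5 irreducibles. Sum of squared dims 1 + 1 + 4 + 4 + 4 = 14 = |G|. Linear characters come from the abelianisation; the 2-dimensional irreps have character r^k -> 2*cos(2*pi*j*k/7), reflections -> 0.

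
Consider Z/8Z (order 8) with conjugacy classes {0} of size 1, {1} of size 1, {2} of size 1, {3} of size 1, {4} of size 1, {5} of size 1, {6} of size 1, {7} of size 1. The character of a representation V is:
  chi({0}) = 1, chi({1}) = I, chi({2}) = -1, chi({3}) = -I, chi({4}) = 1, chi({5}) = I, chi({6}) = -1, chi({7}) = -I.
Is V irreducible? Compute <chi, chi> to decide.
Irreducible: <chi, chi> = 1.

Details: <chi, chi> = (1/|G|) sum_C |C| * |chi(C)|^2 = (1/8)[1*|1|^2 + 1*|I|^2 + 1*|-1|^2 + 1*|-I|^2 + 1*|1|^2 + 1*|I|^2 + 1*|-1|^2 + 1*|-I|^2]
  = (1/8)[(1) + (1) + (1) + (1) + (1) + (1) + (1) + (1)] = 8/8 = 1.
(Exp terms are combined using exp(i*s)*conj(exp(i*t)) = exp(i*(s-t)), and sums of them are collapsed using the identity that for every m > 1 the m distinct m-th roots of unity sum to 0, e.g. 1 + exp(2*I*pi/3) + exp(-2*I*pi/3) = 0.)
A character is irreducible iff <chi, chi> = 1, so this representation is irreducible.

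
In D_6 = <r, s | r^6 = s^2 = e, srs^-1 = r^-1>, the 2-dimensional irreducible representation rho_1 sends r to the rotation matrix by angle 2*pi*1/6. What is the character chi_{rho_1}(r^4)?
chi_{rho_1}(r^4) = 2*cos(2*pi*1*4/6) = -1

Working: rho_1(r^4) is rotation by angle 2*pi*1*4/6, whose trace is 2*cos(2*pi*1*4/6) = -1.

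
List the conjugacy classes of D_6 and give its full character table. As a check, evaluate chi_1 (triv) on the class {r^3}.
Conjugacy classes: {e} of size 1, {r^3} of size 1, {r^1, r^5} of size 2, {r^2, r^4} of size 2, {s, sr^2, ...} of size 3, {sr, sr^3, ...} of size 3.
Character table:
  irrep \ class              {e} (size 1)  {r^3} (size 1)  {r^1, r^5} (size 2)  {r^2, r^4} (size 2)  {s, sr^2, ...} (size 3)  {sr, sr^3, ...} (size 3)
  chi_1 (triv)               1             1               1                    1                    1                        1                       
  chi_2 (sign: r->1, s->-1)  1             1               1                    1                    -1                       -1                      
  chi_3 (r->-1, s->1)        1             -1              -1                   1                    1                        -1                      
  chi_4 (r->-1, s->-1)       1             -1              -1                   1                    -1                       1                       
  chi_5 (2d, j=1)            2             -2              1                    -1                   0                        0                       
  chi_6 (2d, j=2)            2             2               -1                   -1                   0                        0                       

Spot check: chi_1 (triv) on {r^3} = 1.

Working: D_6 has order 2*6 = 12 with 6 conjugacy classes, hence 6 irreducibles. Sum of squared dims 1 + 1 + 1 + 1 + 4 + 4 = 12 = |G|. Linear characters come from the abelianisation; the 2-dimensional irreps have character r^k -> 2*cos(2*pi*j*k/6), reflections -> 0.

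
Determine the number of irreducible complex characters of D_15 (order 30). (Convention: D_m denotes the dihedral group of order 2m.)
9

The number of irreducible complex representations of a finite group equals its number of conjugacy classes. D_15 has 9 conjugacy classes ((n+3)/2 for n odd), so D_15 (order 30) has exactly 9 irreducible complex representations.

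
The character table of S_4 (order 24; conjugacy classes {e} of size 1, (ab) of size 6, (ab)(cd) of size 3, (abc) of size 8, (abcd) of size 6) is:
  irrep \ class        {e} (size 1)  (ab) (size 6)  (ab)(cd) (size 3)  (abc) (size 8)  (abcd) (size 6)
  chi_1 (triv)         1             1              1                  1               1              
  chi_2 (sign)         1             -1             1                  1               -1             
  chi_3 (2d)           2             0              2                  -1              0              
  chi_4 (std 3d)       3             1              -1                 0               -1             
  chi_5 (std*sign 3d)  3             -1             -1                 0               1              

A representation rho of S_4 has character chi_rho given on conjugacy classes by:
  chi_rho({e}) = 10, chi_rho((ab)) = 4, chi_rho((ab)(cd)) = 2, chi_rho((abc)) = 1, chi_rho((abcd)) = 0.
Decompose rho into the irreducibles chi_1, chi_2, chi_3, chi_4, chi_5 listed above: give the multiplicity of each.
Multiplicities: chi_1: 2, chi_2: 0, chi_3: 1, chi_4: 2, chi_5: 0.

Proof sketch: Use <chi_rho, chi> = (1/|G|) sum_C |C| * chi_rho(C) * conj(chi(C)) with |G| = 24 for each irreducible chi in the table:
  <chi_rho, chi_1> = (1/24)[1*(10)*conj(1) + 6*(4)*conj(1) + 3*(2)*conj(1) + 8*(1)*conj(1) + 6*(0)*conj(1)]
      = (1/24)[(10) + (24) + (6) + (8) + (0)] = 48/24 = 2
  <chi_rho, chi_2> = (1/24)[1*(10)*conj(1) + 6*(4)*conj(-1) + 3*(2)*conj(1) + 8*(1)*conj(1) + 6*(0)*conj(-1)]
      = (1/24)[(10) + (-24) + (6) + (8) + (0)] = 0/24 = 0
  <chi_rho, chi_3> = (1/24)[1*(10)*conj(2) + 6*(4)*conj(0) + 3*(2)*conj(2) + 8*(1)*conj(-1) + 6*(0)*conj(0)]
      = (1/24)[(20) + (0) + (12) + (-8) + (0)] = 24/24 = 1
  <chi_rho, chi_4> = (1/24)[1*(10)*conj(3) + 6*(4)*conj(1) + 3*(2)*conj(-1) + 8*(1)*conj(0) + 6*(0)*conj(-1)]
      = (1/24)[(30) + (24) + (-6) + (0) + (0)] = 48/24 = 2
  <chi_rho, chi_5> = (1/24)[1*(10)*conj(3) + 6*(4)*conj(-1) + 3*(2)*conj(-1) + 8*(1)*conj(0) + 6*(0)*conj(1)]
      = (1/24)[(30) + (-24) + (-6) + (0) + (0)] = 0/24 = 0
Dimension check: dim(rho) = sum (mult * dim) = 2*1 + 0*1 + 1*2 + 2*3 + 0*3 = 10 = chi_rho(e) = 10.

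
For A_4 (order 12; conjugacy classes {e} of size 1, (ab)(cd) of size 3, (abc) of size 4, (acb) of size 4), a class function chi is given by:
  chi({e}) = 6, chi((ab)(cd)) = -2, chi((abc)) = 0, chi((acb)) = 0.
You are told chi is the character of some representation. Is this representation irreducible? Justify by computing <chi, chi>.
Not irreducible (reducible): <chi, chi> = 4 > 1.

Proof sketch: <chi, chi> = (1/|G|) sum_C |C| * |chi(C)|^2 = (1/12)[1*|6|^2 + 3*|-2|^2 + 4*|0|^2 + 4*|0|^2]
  = (1/12)[(36) + (12) + (0) + (0)] = 48/12 = 4.
(Exp terms are combined using exp(i*s)*conj(exp(i*t)) = exp(i*(s-t)), and sums of them are collapsed using the identity that for every m > 1 the m distinct m-th roots of unity sum to 0, e.g. 1 + exp(2*I*pi/3) + exp(-2*I*pi/3) = 0.)
A character is irreducible iff <chi, chi> = 1, so this representation is reducible.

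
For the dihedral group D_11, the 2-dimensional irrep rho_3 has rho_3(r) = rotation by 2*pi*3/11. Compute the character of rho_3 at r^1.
chi_{rho_3}(r^1) = 2*cos(2*pi*3*1/11) = -2*cos(5*pi/11)

Explanation: rho_3(r^1) is rotation by angle 2*pi*3*1/11, whose trace is 2*cos(2*pi*3*1/11) = -2*cos(5*pi/11).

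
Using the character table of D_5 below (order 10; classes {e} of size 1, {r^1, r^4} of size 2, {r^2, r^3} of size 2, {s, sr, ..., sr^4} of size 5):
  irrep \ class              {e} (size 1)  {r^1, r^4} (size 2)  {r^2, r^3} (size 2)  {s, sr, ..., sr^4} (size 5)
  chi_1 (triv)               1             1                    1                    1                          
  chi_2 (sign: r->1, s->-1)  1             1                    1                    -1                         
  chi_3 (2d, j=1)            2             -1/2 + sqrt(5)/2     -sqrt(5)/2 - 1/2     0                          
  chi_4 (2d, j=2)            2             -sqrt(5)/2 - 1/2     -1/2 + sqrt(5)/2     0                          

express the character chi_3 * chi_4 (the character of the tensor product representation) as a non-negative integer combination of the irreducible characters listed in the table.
chi_3 tensor chi_4 = chi_3 + chi_4 (all other irreducibles have multiplicity 0).

Reasoning: The character of a tensor product is the pointwise product (chi_3 * chi_4)(C) = chi_3(C) * chi_4(C):
  {e}: (2)*(2), {r^1, r^4}: (-1/2 + sqrt(5)/2)*(-sqrt(5)/2 - 1/2), {r^2, r^3}: (-sqrt(5)/2 - 1/2)*(-1/2 + sqrt(5)/2), {s, sr, ..., sr^4}: (0)*(0)
so (chi_3 * chi_4) takes values
  {e} -> 4, {r^1, r^4} -> -1, {r^2, r^3} -> -1, {s, sr, ..., sr^4} -> 0.
Now take the inner product of this character with each irreducible chi from the table, <chi_3*chi_4, chi> = (1/10) sum_C |C| (chi_3*chi_4)(C) conj(chi(C)):
  <chi_3*chi_4, chi_1> = (1/10)[1*(4)*conj(1) + 2*(-1)*conj(1) + 2*(-1)*conj(1) + 5*(0)*conj(1)]
      = (1/10)[(4) + (-2) + (-2) + (0)] = 0/10 = 0
  <chi_3*chi_4, chi_2> = (1/10)[1*(4)*conj(1) + 2*(-1)*conj(1) + 2*(-1)*conj(1) + 5*(0)*conj(-1)]
      = (1/10)[(4) + (-2) + (-2) + (0)] = 0/10 = 0
  <chi_3*chi_4, chi_3> = (1/10)[1*(4)*conj(2) + 2*(-1)*conj(-1/2 + sqrt(5)/2) + 2*(-1)*conj(-sqrt(5)/2 - 1/2) + 5*(0)*conj(0)]
      = (1/10)[(8) + (1 - sqrt(5)) + (1 + sqrt(5)) + (0)] = 10/10 = 1
  <chi_3*chi_4, chi_4> = (1/10)[1*(4)*conj(2) + 2*(-1)*conj(-sqrt(5)/2 - 1/2) + 2*(-1)*conj(-1/2 + sqrt(5)/2) + 5*(0)*conj(0)]
      = (1/10)[(8) + (1 + sqrt(5)) + (1 - sqrt(5)) + (0)] = 10/10 = 1
Hence the multiplicities are chi_3: 1, chi_4: 1. Dimension check: dim(chi_3)*dim(chi_4) = 2*2 = 4 and sum (mult * dim) = 1*2 + 1*2 = 4.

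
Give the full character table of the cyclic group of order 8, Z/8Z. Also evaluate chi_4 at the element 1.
Character table of Z/8Z (irreps indexed chi_0,...,chi_7 with chi_k(m) = zeta_8^(k*m), zeta_8 = exp(2*pi*i/8)):
  irrep \ class  {0} (size 1)  {1} (size 1)    {2} (size 1)  {3} (size 1)    {4} (size 1)  {5} (size 1)    {6} (size 1)  {7} (size 1)  
  chi_0          1             1               1             1               1             1               1             1             
  chi_1          1             exp(I*pi/4)     I             exp(3*I*pi/4)   -1            exp(-3*I*pi/4)  -I            exp(-I*pi/4)  
  chi_2          1             I               -1            -I              1             I               -1            -I            
  chi_3          1             exp(3*I*pi/4)   -I            exp(I*pi/4)     -1            exp(-I*pi/4)    I             exp(-3*I*pi/4)
  chi_4          1             -1              1             -1              1             -1              1             -1            
  chi_5          1             exp(-3*I*pi/4)  I             exp(-I*pi/4)    -1            exp(I*pi/4)     -I            exp(3*I*pi/4) 
  chi_6          1             -I              -1            I               1             -I              -1            I             
  chi_7          1             exp(-I*pi/4)    -I            exp(-3*I*pi/4)  -1            exp(3*I*pi/4)   I             exp(I*pi/4)   

Spot check: chi_4(1) = zeta_8^(4*1) = zeta_8^4 = -1.

Details: Z/8Z is abelian, so all 8 irreducible complex representations are 1-dimensional. They are given by chi_k(m) = zeta_8^(k*m) for k = 0,...,7. Row orthogonality: sum_m chi_k(m) conj(chi_l(m)) = 8 * [k = l].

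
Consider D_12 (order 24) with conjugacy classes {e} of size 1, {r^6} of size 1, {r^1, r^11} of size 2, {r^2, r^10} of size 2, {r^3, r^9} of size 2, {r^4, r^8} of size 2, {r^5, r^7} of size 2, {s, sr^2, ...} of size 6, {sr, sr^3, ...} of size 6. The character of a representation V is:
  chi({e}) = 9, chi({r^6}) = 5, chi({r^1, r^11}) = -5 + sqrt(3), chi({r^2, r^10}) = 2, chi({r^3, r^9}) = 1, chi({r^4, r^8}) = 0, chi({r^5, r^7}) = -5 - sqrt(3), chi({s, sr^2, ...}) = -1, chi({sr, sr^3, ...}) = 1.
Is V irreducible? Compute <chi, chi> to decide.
Not irreducible (reducible): <chi, chi> = 10 > 1.

Solution. <chi, chi> = (1/|G|) sum_C |C| * |chi(C)|^2 = (1/24)[1*|9|^2 + 1*|5|^2 + 2*|-5 + sqrt(3)|^2 + 2*|2|^2 + 2*|1|^2 + 2*|0|^2 + 2*|-5 - sqrt(3)|^2 + 6*|-1|^2 + 6*|1|^2]
  = (1/24)[(81) + (25) + (56 - 20*sqrt(3)) + (8) + (2) + (0) + (20*sqrt(3) + 56) + (6) + (6)] = 240/24 = 10.
A character is irreducible iff <chi, chi> = 1, so this representation is reducible.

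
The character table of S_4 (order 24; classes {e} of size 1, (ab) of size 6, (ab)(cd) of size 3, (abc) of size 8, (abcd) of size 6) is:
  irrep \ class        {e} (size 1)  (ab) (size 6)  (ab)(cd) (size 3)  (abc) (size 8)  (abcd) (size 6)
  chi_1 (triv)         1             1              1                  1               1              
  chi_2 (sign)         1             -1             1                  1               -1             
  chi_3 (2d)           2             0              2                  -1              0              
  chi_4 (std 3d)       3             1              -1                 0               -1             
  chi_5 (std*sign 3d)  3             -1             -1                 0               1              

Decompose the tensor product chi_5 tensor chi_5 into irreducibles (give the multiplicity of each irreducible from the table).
chi_5 tensor chi_5 = chi_1 + chi_3 + chi_4 + chi_5 (all other irreducibles have multiplicity 0).

Argument: The character of a tensor product is the pointwise product (chi_5 * chi_5)(C) = chi_5(C) * chi_5(C):
  {e}: (3)*(3), (ab): (-1)*(-1), (ab)(cd): (-1)*(-1), (abc): (0)*(0), (abcd): (1)*(1)
so (chi_5 * chi_5) takes values
  {e} -> 9, (ab) -> 1, (ab)(cd) -> 1, (abc) -> 0, (abcd) -> 1.
Now take the inner product of this character with each irreducible chi from the table, <chi_5*chi_5, chi> = (1/24) sum_C |C| (chi_5*chi_5)(C) conj(chi(C)):
  <chi_5*chi_5, chi_1> = (1/24)[1*(9)*conj(1) + 6*(1)*conj(1) + 3*(1)*conj(1) + 8*(0)*conj(1) + 6*(1)*conj(1)]
      = (1/24)[(9) + (6) + (3) + (0) + (6)] = 24/24 = 1
  <chi_5*chi_5, chi_2> = (1/24)[1*(9)*conj(1) + 6*(1)*conj(-1) + 3*(1)*conj(1) + 8*(0)*conj(1) + 6*(1)*conj(-1)]
      = (1/24)[(9) + (-6) + (3) + (0) + (-6)] = 0/24 = 0
  <chi_5*chi_5, chi_3> = (1/24)[1*(9)*conj(2) + 6*(1)*conj(0) + 3*(1)*conj(2) + 8*(0)*conj(-1) + 6*(1)*conj(0)]
      = (1/24)[(18) + (0) + (6) + (0) + (0)] = 24/24 = 1
  <chi_5*chi_5, chi_4> = (1/24)[1*(9)*conj(3) + 6*(1)*conj(1) + 3*(1)*conj(-1) + 8*(0)*conj(0) + 6*(1)*conj(-1)]
      = (1/24)[(27) + (6) + (-3) + (0) + (-6)] = 24/24 = 1
  <chi_5*chi_5, chi_5> = (1/24)[1*(9)*conj(3) + 6*(1)*conj(-1) + 3*(1)*conj(-1) + 8*(0)*conj(0) + 6*(1)*conj(1)]
      = (1/24)[(27) + (-6) + (-3) + (0) + (6)] = 24/24 = 1
Hence the multiplicities are chi_1: 1, chi_3: 1, chi_4: 1, chi_5: 1. Dimension check: dim(chi_5)*dim(chi_5) = 3*3 = 9 and sum (mult * dim) = 1*1 + 1*2 + 1*3 + 1*3 = 9.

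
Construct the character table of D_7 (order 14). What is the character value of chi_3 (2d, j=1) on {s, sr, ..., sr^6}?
Conjugacy classes: {e} of size 1, {r^1, r^6} of size 2, {r^2, r^5} of size 2, {r^3, r^4} of size 2, {s, sr, ..., sr^6} of size 7.
Character table:
  irrep \ class              {e} (size 1)  {r^1, r^6} (size 2)  {r^2, r^5} (size 2)  {r^3, r^4} (size 2)  {s, sr, ..., sr^6} (size 7)
  chi_1 (triv)               1             1                    1                    1                    1                          
  chi_2 (sign: r->1, s->-1)  1             1                    1                    1                    -1                         
  chi_3 (2d, j=1)            2             2*cos(2*pi/7)        -2*cos(3*pi/7)       -2*cos(pi/7)         0                          
  chi_4 (2d, j=2)            2             -2*cos(3*pi/7)       -2*cos(pi/7)         2*cos(2*pi/7)        0                          
  chi_5 (2d, j=3)            2             -2*cos(pi/7)         2*cos(2*pi/7)        -2*cos(3*pi/7)       0                          

Spot check: chi_3 (2d, j=1) on {s, sr, ..., sr^6} = 0.

Solution. D_7 has order 2*7 = 14 with 5 conjugacy classes, hence 5 irreducibles. Sum of squared dims 1 + 1 + 4 + 4 + 4 = 14 = |G|. Linear characters come from the abelianisation; the 2-dimensional irreps have character r^k -> 2*cos(2*pi*j*k/7), reflections -> 0.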